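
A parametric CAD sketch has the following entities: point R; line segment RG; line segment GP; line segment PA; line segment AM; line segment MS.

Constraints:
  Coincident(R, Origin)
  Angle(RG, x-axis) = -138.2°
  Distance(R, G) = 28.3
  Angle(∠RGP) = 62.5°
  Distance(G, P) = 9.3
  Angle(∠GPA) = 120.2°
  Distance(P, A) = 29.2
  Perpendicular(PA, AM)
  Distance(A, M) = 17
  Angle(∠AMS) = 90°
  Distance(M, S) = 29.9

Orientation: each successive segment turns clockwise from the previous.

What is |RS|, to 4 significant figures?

25.46

R is at the origin; RG runs at -138.2° with length 28.3, so G = (-21.10, -18.86). ∠RGP = 62.5° gives GP at 104.3° from the x-axis; with |GP| = 9.3, P = (-23.39, -9.851). ∠GPA = 120.2° gives PA at 44.50° from the x-axis; with |PA| = 29.2, A = (-2.567, 10.62). The perpendicularity gives AM at right angles to PA, so AM runs at -45.50°; with |AM| = 17.0, M = (9.348, -1.510). ∠AMS = 90.0° gives MS at -135.5° from the x-axis; with |MS| = 29.9, S = (-11.98, -22.47). Then |RS| = |S − R| = 25.46.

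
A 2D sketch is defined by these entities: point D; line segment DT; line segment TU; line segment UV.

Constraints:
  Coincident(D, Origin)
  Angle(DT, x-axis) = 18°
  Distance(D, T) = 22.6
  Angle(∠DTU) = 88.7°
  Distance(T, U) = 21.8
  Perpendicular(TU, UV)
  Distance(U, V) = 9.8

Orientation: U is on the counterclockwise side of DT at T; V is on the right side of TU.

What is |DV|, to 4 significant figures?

38.76

D is at the origin; DT runs at 18.0° with length 22.6, so T = 22.6·(cos 18.0°, sin 18.0°) = (21.49, 6.984). ∠DTU = 88.7°, so TU runs at 18.0° + (180° − 88.7°) = 109.3° from the x-axis; with |TU| = 21.8, U = T + 21.8·(cos 109.3°, sin 109.3°) = (14.29, 27.56). The perpendicularity gives UV at right angles to TU; with |UV| = 9.8 on the right of TU, V = U + 9.8·(0.9438, 0.3305) = (23.54, 30.80). Then |DV| = |V − D| = 38.76.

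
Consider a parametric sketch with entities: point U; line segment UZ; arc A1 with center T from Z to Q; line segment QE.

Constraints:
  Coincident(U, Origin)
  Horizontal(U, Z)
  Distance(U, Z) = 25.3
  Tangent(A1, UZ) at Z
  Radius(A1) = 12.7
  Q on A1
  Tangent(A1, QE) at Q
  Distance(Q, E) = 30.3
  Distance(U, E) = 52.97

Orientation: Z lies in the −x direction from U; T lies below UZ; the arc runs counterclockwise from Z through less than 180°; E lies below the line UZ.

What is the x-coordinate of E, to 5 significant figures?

-27.115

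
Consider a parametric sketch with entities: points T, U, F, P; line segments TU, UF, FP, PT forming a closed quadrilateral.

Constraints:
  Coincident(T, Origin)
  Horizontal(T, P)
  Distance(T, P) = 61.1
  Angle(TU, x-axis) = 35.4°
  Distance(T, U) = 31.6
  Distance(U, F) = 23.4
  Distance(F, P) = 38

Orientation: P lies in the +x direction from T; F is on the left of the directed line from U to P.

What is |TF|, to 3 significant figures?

54.9

Checks: |UF| = 23.40 ✓; |FP| = 38.00 ✓.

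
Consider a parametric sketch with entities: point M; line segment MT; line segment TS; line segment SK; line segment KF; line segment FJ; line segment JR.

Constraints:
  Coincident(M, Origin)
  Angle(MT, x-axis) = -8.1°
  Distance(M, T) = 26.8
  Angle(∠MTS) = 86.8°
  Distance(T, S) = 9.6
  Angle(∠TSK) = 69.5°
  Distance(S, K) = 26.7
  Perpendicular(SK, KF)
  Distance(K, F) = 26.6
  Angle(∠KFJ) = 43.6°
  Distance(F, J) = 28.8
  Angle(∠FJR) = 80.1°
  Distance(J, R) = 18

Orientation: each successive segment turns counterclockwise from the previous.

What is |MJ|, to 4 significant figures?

22.37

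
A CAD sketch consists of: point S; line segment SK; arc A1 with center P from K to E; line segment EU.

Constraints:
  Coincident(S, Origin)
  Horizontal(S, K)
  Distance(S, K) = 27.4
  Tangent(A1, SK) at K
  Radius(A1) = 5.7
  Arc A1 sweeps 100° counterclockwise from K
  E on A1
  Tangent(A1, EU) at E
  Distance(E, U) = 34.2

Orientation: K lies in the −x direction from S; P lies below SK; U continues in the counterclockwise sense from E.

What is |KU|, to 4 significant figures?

40.37

On A1, K sits at bearing 90° from P; a 100° counterclockwise sweep puts E at bearing 190°, so E = P + 5.7·(cos 190°, sin 190°) = (-33.01, -6.690). Tangency of A1 to EU means the radius PE is perpendicular to EU, so EU runs along (−sin 190°, cos 190°); with |EU| = 34.2, U = (-27.07, -40.37). Then |KU| = |U − K| = 40.37.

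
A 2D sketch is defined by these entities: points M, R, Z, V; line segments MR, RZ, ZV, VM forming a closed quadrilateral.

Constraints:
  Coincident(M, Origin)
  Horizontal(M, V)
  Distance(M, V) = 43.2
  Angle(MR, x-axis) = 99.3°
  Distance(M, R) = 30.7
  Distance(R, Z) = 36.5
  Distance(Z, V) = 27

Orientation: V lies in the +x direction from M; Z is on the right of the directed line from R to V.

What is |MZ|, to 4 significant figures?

16.22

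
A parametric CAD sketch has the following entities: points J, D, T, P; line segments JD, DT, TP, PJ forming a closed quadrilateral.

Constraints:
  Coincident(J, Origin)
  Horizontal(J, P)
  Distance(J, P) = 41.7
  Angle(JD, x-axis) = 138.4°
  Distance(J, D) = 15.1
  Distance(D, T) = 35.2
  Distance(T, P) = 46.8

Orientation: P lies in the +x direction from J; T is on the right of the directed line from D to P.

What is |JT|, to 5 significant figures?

23.003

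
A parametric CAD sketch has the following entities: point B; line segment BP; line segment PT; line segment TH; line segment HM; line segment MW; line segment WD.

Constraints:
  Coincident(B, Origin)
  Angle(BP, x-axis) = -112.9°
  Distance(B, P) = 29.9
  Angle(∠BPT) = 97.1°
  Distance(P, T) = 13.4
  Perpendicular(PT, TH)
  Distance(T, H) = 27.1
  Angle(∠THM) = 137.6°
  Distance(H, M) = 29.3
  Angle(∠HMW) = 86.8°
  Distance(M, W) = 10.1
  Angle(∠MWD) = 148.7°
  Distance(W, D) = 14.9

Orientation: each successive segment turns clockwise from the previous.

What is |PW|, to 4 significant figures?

43.64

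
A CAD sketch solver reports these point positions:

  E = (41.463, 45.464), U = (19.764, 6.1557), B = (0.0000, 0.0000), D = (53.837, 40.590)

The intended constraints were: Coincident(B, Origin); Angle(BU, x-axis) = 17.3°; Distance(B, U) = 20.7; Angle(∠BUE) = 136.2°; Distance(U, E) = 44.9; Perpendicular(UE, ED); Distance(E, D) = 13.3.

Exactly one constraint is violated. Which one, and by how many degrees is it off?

Perpendicular(UE, ED) — off by 7.40°.

B = (0.00, 0.00) ✓; BU at 17.30° ✓; |BU| = 20.70 ✓; ∠BUE = 136.2° ✓; |UE| = 44.90 ✓; ∠(UE, ED) = 82.60° ✗; |ED| = 13.30 ✓.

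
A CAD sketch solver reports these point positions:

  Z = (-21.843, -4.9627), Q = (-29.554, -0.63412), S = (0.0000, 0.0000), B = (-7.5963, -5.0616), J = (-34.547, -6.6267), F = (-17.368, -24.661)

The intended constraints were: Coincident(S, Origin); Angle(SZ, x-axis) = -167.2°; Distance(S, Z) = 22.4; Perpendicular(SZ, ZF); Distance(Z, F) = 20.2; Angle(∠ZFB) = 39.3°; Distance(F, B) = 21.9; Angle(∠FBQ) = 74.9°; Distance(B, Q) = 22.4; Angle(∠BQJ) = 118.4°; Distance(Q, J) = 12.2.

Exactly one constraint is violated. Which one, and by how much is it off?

Distance(Q, J) = 12.2 — off by 4.40.

S = (0.00, 0.00) ✓; SZ at -167.2° ✓; |SZ| = 22.40 ✓; ∠(SZ, ZF) = 90.00° ✓; |ZF| = 20.20 ✓; ∠ZFB = 39.30° ✓; |FB| = 21.90 ✓; ∠FBQ = 74.90° ✓; |BQ| = 22.40 ✓; ∠BQJ = 118.4° ✓; |QJ| = 7.800 ✗.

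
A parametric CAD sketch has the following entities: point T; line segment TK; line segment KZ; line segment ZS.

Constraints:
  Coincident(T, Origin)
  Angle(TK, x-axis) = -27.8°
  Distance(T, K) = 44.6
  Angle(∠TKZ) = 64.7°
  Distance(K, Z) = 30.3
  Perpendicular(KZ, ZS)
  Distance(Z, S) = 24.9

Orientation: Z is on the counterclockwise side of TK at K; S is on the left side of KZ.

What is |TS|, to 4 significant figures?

19.08

T is at the origin; TK runs at -27.8° with length 44.6, so K = 44.6·(cos -27.8°, sin -27.8°) = (39.45, -20.80). ∠TKZ = 64.7°, so KZ runs at -27.8° + (180° − 64.7°) = 87.50° from the x-axis; with |KZ| = 30.3, Z = K + 30.3·(cos 87.50°, sin 87.50°) = (40.77, 9.470). KZ is perpendicular to ZS; with |ZS| = 24.9 on the left of KZ, S = Z + 24.9·(-0.9990, 0.04362) = (15.90, 10.56). Then |TS| = |S − T| = 19.08.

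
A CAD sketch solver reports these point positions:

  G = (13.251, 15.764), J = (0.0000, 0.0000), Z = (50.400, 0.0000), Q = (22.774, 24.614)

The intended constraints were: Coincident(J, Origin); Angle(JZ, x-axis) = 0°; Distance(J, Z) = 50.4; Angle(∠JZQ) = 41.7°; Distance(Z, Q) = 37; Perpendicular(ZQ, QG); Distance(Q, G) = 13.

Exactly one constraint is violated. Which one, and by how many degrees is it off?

Perpendicular(ZQ, QG) — off by 5.40°.

J = (0.00, 0.00) ✓; JZ at 0.000° ✓; |JZ| = 50.40 ✓; ∠JZQ = 41.70° ✓; |ZQ| = 37.00 ✓; ∠(ZQ, QG) = 84.60° ✗; |QG| = 13.00 ✓.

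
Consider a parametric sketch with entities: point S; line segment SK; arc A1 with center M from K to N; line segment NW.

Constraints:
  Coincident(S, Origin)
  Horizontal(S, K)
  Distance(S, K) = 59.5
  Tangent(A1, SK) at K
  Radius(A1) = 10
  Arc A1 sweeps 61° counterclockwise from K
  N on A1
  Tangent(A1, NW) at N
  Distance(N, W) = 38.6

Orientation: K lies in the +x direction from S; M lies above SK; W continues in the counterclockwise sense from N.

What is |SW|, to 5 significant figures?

95.269

S is at the origin; S and K share the same y with |SK| = 59.5 and K on the +x side, so K = (59.500, 0.0000). Since A1 is tangent to SK there, MK ⟂ SK, so M = K + (0, 10) = (59.500, 10.000). On A1, K sits at bearing -90° from M; a 61° counterclockwise sweep puts N at bearing -29°, so N = M + 10.0·(cos -29°, sin -29°) = (68.246, 5.1519). Tangency of A1 to NW means the radius MN is perpendicular to NW, so NW runs along (−sin -29°, cos -29°); with |NW| = 38.6, W = (86.960, 38.912). Then |SW| = |W − S| = 95.269.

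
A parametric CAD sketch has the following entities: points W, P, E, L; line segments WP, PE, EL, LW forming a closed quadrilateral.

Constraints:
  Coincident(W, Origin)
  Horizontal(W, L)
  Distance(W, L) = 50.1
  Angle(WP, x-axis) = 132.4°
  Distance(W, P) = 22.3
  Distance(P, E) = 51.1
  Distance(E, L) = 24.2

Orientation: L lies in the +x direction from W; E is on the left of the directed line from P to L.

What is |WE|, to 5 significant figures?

40.979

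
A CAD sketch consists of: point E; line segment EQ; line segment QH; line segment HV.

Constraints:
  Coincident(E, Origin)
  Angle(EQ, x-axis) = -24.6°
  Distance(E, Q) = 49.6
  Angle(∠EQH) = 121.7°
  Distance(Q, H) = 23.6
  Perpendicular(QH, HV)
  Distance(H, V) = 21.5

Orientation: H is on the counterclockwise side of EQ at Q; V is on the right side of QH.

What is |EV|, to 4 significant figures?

80.77

E is at the origin; EQ runs at -24.6° with length 49.6, so Q = 49.6·(cos -24.6°, sin -24.6°) = (45.10, -20.65). ∠EQH = 121.7°, so QH runs at -24.6° + (180° − 121.7°) = 33.70° from the x-axis; with |QH| = 23.6, H = Q + 23.6·(cos 33.70°, sin 33.70°) = (64.73, -7.553). The perpendicularity gives HV at right angles to QH; with |HV| = 21.5 on the right of QH, V = H + 21.5·(0.5548, -0.8320) = (76.66, -25.44). Then |EV| = |V − E| = 80.77.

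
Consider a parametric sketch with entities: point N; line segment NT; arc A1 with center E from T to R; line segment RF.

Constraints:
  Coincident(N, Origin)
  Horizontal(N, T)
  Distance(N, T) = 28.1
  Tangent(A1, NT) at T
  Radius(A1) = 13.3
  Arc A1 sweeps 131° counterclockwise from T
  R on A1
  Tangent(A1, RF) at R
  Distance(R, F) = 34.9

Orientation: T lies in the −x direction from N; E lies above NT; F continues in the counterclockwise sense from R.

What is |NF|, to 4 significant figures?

63.38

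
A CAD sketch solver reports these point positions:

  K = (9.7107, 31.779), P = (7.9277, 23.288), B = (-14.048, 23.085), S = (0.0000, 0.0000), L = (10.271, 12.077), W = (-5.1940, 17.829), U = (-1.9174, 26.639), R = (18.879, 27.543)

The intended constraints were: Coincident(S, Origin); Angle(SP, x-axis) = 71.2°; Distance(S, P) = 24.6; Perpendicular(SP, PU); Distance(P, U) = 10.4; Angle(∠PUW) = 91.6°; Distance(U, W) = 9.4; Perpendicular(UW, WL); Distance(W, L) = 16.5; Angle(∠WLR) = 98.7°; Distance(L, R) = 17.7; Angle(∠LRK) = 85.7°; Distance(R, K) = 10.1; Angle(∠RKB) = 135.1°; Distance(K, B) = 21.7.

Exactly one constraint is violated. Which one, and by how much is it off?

Distance(K, B) = 21.7 — off by 3.60.

S = (0.00, 0.00) ✓; SP at 71.20° ✓; |SP| = 24.60 ✓; ∠(SP, PU) = 90.00° ✓; |PU| = 10.40 ✓; ∠PUW = 91.60° ✓; |UW| = 9.400 ✓; ∠(UW, WL) = 90.00° ✓; |WL| = 16.50 ✓; ∠WLR = 98.70° ✓; |LR| = 17.70 ✓; ∠LRK = 85.70° ✓; |RK| = 10.10 ✓; ∠RKB = 135.1° ✓; |KB| = 25.30 ✗.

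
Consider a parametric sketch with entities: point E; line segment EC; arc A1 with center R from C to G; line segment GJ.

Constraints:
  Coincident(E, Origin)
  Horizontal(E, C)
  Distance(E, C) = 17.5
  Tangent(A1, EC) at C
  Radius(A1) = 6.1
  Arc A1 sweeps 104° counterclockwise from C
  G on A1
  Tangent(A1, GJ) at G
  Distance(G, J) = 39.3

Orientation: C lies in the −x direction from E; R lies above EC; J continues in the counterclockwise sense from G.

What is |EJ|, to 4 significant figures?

50.34

E is at the origin; EC is horizontal with |EC| = 17.5 and C on the −x side, so C = (-17.50, 0.000). Since A1 is tangent to EC there, RC ⟂ EC, so R = C + (0, 6.1) = (-17.50, 6.100). On A1, C sits at bearing -90° from R; a 104° counterclockwise sweep puts G at bearing 14°, so G = R + 6.1·(cos 14°, sin 14°) = (-11.58, 7.576). Tangency of A1 to GJ means the radius RG is perpendicular to GJ, so GJ runs along (−sin 14°, cos 14°); with |GJ| = 39.3, J = (-21.09, 45.71). Then |EJ| = |J − E| = 50.34.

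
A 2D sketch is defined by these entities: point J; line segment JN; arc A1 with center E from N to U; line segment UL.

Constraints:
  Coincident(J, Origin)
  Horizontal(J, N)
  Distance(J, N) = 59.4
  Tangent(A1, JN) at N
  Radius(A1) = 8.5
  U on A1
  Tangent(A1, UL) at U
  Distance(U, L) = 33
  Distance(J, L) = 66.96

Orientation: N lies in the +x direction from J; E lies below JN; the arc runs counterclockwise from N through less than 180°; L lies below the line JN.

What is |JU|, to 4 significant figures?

51.67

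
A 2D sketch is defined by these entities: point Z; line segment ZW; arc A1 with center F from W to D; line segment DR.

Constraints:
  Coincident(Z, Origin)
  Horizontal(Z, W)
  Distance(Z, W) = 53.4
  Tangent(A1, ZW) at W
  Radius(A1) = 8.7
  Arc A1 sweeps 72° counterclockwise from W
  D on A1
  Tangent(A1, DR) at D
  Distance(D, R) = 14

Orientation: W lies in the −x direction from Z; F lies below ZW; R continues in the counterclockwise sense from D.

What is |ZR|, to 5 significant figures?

68.772

On A1, W sits at bearing 90° from F; a 72° counterclockwise sweep puts D at bearing 162°, so D = F + 8.7·(cos 162°, sin 162°) = (-61.674, -6.0116). Tangency of A1 to DR means the radius FD is perpendicular to DR, so DR runs along (−sin 162°, cos 162°); with |DR| = 14.0, R = (-66.000, -19.326). Then |ZR| = |R − Z| = 68.772.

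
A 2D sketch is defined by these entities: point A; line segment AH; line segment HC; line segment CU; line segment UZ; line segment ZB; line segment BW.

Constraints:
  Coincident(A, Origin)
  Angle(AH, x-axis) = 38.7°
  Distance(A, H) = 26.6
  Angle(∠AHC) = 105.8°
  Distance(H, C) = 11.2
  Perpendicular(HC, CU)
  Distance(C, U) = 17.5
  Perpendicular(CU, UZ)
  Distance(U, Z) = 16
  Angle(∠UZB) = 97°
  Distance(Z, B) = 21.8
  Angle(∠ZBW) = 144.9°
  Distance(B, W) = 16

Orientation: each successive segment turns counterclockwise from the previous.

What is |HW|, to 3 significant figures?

18.3

∠UZB = 97.0° gives ZB at 15.9° from the x-axis; with |ZB| = 21.8, B = (27.5, 11.4). ∠ZBW = 144.9° gives BW at 51.0° from the x-axis; with |BW| = 16.0, W = (37.5, 23.8). Then |HW| = |W − H| = 18.3.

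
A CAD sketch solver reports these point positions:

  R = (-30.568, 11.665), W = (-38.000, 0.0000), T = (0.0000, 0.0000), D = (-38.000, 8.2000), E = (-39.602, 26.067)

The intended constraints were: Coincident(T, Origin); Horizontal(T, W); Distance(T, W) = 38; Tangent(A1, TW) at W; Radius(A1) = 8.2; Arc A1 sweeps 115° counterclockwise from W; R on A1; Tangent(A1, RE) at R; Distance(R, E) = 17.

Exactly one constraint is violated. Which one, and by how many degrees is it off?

Tangent(A1, RE) at R — off by 7.10°.

T = (0.00, 0.00) ✓; T.y = 0.00, W.y = 0.00 ✓; |TW| = 38.00 ✓; ∠(DW, WT) = 90.00° ✓; |DW| = 8.200 ✓; bearing(D→R) − bearing(D→W) = 115.0° ✓; |DR| = 8.200 ✓; ∠(DR, RE) = 82.90° ✗; |RE| = 17.00 ✓.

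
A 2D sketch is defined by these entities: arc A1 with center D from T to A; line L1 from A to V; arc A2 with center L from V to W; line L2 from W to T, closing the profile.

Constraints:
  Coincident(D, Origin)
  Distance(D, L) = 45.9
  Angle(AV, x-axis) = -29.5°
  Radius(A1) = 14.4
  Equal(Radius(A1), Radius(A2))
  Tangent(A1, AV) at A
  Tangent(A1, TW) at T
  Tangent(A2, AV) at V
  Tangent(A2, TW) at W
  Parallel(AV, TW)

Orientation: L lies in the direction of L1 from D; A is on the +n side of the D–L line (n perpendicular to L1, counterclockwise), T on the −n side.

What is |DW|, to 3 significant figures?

48.1

The slot axis is L1's direction at -29.5°, so u = (cos -29.5°, sin -29.5°) = (0.870, -0.492) and n = (−sin -29.5°, cos -29.5°) = (0.492, 0.870). D is at the origin and L lies 45.9 along u from D, so L = 45.9·u = (39.9, -22.6). Tangency of A1 to both parallel lines with radius 14.4 puts A and T at D ± 14.4·n: A = (7.09, 12.5), T = (-7.09, -12.5). Equal radii place V and W the same way about L: V = L + 14.4·n = (47.0, -10.1), W = L − 14.4·n = (32.9, -35.1). Then |DW| = |W − D| = 48.1.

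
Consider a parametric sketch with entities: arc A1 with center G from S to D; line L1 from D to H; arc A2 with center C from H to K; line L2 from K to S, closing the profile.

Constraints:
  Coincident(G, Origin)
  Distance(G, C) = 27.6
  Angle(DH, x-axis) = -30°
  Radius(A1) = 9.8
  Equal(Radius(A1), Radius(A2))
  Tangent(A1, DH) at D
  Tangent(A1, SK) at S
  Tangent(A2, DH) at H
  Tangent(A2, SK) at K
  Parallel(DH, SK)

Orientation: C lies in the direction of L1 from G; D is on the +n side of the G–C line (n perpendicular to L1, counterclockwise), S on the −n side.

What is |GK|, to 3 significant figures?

29.3

Tangency of A1 to both parallel lines with radius 9.8 puts D and S at G ± 9.8·n: D = (4.90, 8.49), S = (-4.90, -8.49). Equal radii place H and K the same way about C: H = C + 9.8·n = (28.8, -5.31), K = C − 9.8·n = (19.0, -22.3). Then |GK| = |K − G| = 29.3.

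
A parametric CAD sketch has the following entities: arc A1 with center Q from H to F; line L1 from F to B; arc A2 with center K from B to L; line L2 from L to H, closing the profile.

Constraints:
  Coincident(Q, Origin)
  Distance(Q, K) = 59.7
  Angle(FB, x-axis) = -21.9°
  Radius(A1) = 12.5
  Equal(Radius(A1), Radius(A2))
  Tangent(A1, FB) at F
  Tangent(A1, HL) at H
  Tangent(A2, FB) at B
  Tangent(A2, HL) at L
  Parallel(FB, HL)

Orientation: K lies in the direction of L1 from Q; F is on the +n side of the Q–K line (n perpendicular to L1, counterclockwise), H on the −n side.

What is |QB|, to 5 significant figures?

60.995

The slot axis is L1's direction at -21.9°, so u = (cos -21.9°, sin -21.9°) = (0.92784, -0.37299) and n = (−sin -21.9°, cos -21.9°) = (0.37299, 0.92784). Q is at the origin and K lies 59.7 along u from Q, so K = 59.7·u = (55.392, -22.267). Tangency of A1 to both parallel lines with radius 12.5 puts F and H at Q ± 12.5·n: F = (4.6623, 11.598), H = (-4.6623, -11.598). Equal radii place B and L the same way about K: B = K + 12.5·n = (60.054, -10.669), L = K − 12.5·n = (50.729, -33.865). Then |QB| = |B − Q| = 60.995.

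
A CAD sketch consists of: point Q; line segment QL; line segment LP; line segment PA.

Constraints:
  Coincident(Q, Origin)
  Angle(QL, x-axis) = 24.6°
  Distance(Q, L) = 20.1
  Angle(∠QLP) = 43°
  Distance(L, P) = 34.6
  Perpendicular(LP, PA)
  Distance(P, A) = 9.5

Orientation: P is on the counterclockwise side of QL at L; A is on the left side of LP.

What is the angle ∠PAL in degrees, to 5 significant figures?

74.647°

∠QLP = 43.0°, so LP runs at 24.6° + (180° − 43.0°) = 161.60° from the x-axis; with |LP| = 34.6, P = L + 34.6·(cos 161.60°, sin 161.60°) = (-14.555, 19.289). LP is perpendicular to PA; with |PA| = 9.5 on the left of LP, A = P + 9.5·(-0.31565, -0.94888) = (-17.554, 10.274). Then cos ∠PAL = AP·AL / (|AP||AL|), giving 74.647°.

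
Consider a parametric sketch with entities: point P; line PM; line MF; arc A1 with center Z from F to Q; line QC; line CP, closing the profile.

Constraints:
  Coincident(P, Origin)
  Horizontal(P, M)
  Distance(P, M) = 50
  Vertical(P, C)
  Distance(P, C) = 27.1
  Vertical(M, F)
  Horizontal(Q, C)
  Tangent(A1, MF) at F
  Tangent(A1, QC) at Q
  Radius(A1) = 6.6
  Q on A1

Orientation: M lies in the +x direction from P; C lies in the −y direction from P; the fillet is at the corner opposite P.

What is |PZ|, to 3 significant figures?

48.0

P is at the origin; PM is horizontal with |PM| = 50.0 and M on the +x side, so M = (50.0, 0.00). PC is vertical with |PC| = 27.1 and C on the −y side, so C = (0.00, -27.1). The virtual corner opposite P is at (50.0, -27.1). Since A1 is tangent to MF there, ZF ⟂ MF and the tangent condition forces ZQ to be normal to QC, with radius 6.6, so the center Z sits 6.6 in from both sides at Z = (43.4, -20.5). Then |PZ| = |Z − P| = 48.0.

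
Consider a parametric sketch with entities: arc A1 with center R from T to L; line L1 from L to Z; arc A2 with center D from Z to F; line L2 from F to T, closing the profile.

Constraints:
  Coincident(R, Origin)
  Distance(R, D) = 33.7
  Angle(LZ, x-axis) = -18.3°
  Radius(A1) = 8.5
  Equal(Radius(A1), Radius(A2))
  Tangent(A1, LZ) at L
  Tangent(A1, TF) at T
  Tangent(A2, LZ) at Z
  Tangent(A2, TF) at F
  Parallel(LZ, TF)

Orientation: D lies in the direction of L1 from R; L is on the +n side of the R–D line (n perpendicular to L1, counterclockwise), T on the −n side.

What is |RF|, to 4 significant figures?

34.76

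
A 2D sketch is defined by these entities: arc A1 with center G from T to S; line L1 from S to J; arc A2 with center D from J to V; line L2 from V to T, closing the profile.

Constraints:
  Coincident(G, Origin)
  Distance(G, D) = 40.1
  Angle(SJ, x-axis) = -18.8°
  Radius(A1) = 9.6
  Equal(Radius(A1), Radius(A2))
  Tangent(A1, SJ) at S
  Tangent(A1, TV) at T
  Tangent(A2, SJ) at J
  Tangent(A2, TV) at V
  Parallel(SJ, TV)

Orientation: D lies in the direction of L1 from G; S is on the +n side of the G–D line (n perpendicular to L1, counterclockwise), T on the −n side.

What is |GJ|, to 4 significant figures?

41.23

The slot axis is L1's direction at -18.8°, so u = (cos -18.8°, sin -18.8°) = (0.9466, -0.3223) and n = (−sin -18.8°, cos -18.8°) = (0.3223, 0.9466). G is at the origin and D lies 40.1 along u from G, so D = 40.1·u = (37.96, -12.92). Tangency of A1 to both parallel lines with radius 9.6 puts S and T at G ± 9.6·n: S = (3.094, 9.088), T = (-3.094, -9.088). Equal radii place J and V the same way about D: J = D + 9.6·n = (41.05, -3.835), V = D − 9.6·n = (34.87, -22.01). Then |GJ| = |J − G| = 41.23.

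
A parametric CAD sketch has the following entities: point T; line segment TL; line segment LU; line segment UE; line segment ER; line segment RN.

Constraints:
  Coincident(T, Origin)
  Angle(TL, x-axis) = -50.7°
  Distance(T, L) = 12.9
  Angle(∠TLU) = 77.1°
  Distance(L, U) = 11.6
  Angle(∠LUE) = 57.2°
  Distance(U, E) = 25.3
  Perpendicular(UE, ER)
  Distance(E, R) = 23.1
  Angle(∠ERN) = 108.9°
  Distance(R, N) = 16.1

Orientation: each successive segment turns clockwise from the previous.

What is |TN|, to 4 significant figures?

28.28

T is at the origin; TL runs at -50.7° with length 12.9, so L = (8.171, -9.983). ∠TLU = 77.1° gives LU at -153.6° from the x-axis; with |LU| = 11.6, U = (-2.220, -15.14). ∠LUE = 57.2° gives UE at 83.60° from the x-axis; with |UE| = 25.3, E = (0.6005, 10.00). UE is perpendicular to ER, so ER runs at -6.400°; with |ER| = 23.1, R = (23.56, 7.427). ∠ERN = 108.9° gives RN at -77.50° from the x-axis; with |RN| = 16.1, N = (27.04, -8.291). Then |TN| = |N − T| = 28.28.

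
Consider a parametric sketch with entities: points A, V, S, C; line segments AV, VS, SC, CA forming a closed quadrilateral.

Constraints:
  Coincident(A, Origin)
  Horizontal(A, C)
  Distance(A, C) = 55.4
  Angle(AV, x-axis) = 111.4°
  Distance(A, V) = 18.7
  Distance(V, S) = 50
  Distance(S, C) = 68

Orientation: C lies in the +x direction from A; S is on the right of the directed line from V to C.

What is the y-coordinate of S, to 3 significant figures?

-32.5

Checks: |VS| = 50.00 ✓; |SC| = 68.00 ✓.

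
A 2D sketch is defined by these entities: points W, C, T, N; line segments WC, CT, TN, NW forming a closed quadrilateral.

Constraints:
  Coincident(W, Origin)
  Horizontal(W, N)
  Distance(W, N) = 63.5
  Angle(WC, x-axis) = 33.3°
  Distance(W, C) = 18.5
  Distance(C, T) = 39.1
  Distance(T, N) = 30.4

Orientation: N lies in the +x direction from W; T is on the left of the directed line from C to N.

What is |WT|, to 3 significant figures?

57.5

W is at the origin; W and N share the same y with |WN| = 63.5 and N in +x, so N = (63.5, 0). WC runs at 33.3° with |WC| = 18.5, so C = (15.5, 10.2). T is determined by |CT| = 39.1 and |TN| = 30.4 together: it lies at the intersection of circle(C, 39.1) and circle(N, 30.4). With |CN| = 49.1, the foot of the radical line on CN is 30.7 from C and the perpendicular offset is √(39.1² − 30.7²) = 24.2. Taking the left-of-CN solution: T = (50.5, 27.5).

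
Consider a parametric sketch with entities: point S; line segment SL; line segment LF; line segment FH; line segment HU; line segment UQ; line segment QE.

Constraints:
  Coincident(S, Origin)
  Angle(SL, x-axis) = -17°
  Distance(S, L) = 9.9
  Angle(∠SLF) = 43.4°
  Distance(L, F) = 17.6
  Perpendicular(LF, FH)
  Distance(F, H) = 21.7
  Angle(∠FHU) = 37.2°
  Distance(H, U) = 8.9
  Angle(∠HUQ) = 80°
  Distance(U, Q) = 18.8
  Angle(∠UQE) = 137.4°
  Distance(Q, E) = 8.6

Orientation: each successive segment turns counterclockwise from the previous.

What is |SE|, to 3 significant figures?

30.1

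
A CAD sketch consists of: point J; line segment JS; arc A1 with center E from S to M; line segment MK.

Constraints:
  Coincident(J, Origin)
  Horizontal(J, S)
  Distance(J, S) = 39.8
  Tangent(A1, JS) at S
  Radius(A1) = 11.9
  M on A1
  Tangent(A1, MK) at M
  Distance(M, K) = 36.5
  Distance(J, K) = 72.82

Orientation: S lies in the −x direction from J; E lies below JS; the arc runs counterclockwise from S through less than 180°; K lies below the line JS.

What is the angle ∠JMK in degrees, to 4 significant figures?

108.1°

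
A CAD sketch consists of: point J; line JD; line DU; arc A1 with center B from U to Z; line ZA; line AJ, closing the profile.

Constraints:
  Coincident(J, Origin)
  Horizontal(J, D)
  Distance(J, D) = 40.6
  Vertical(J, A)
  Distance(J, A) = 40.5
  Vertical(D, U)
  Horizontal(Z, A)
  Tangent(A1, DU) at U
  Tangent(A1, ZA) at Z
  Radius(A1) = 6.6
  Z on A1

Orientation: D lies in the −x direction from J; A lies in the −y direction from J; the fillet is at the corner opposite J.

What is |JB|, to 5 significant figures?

48.013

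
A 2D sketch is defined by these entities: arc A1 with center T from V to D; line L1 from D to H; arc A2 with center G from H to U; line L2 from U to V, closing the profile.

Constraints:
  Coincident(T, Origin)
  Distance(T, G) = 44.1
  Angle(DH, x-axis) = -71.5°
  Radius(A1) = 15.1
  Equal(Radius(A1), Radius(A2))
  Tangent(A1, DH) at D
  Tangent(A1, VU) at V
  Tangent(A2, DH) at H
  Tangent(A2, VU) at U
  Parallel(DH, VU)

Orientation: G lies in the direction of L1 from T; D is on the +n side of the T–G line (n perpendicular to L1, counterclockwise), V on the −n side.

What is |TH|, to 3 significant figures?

46.6

Tangency of A1 to both parallel lines with radius 15.1 puts D and V at T ± 15.1·n: D = (14.3, 4.79), V = (-14.3, -4.79). Equal radii place H and U the same way about G: H = G + 15.1·n = (28.3, -37.0), U = G − 15.1·n = (-0.327, -46.6). Then |TH| = |H − T| = 46.6.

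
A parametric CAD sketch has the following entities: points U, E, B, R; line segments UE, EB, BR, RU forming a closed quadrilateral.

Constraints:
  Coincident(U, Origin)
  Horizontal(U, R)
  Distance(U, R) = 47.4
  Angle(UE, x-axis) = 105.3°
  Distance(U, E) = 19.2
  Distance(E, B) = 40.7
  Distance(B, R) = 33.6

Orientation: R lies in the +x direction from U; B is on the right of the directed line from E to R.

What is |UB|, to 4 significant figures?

23.28

Checks: |EB| = 40.70 ✓; |BR| = 33.60 ✓.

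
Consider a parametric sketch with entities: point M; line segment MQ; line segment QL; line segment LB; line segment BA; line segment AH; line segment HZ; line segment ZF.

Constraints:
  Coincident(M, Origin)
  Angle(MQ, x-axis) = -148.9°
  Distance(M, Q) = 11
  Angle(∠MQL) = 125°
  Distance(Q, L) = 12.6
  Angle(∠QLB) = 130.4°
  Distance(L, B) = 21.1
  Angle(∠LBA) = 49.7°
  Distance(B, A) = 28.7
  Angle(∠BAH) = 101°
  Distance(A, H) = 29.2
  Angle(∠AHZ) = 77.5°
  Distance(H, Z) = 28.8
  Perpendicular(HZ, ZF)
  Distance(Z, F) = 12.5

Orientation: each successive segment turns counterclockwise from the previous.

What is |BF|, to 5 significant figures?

16.472

∠AHZ = 77.5° gives HZ at -92.500° from the x-axis; with |HZ| = 28.8, Z = (-22.634, -25.574). HZ ⟂ ZF, so ZF runs at -2.5000°; with |ZF| = 12.5, F = (-10.146, -26.119). Then |BF| = |F − B| = 16.472.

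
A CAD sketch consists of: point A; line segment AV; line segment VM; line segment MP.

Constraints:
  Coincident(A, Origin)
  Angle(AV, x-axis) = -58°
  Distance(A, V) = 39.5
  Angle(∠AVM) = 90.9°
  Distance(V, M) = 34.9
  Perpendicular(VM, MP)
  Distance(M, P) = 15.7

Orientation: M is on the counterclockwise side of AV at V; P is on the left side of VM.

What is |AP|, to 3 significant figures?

42.8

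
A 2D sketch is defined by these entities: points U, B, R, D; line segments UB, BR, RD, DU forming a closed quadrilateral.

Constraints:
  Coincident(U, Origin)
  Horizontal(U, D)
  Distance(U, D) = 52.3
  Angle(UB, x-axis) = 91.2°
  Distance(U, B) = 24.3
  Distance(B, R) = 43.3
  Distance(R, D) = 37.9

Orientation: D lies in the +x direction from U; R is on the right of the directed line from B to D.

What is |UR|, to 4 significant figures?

23.11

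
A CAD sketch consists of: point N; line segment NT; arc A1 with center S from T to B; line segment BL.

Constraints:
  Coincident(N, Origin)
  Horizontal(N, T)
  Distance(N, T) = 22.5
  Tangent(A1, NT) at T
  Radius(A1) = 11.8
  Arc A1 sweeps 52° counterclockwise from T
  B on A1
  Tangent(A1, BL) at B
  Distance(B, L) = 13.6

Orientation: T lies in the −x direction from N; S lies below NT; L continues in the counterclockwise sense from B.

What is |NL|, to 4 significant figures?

42.97

N is at the origin; NT is horizontal with |NT| = 22.5 and T on the −x side, so T = (-22.50, 0.000). Tangency of A1 to NT means the radius ST is perpendicular to NT, so S = T + (0, -11.8) = (-22.50, -11.80). On A1, T sits at bearing 90° from S; a 52° counterclockwise sweep puts B at bearing 142°, so B = S + 11.8·(cos 142°, sin 142°) = (-31.80, -4.535). Tangency of A1 to BL means the radius SB is perpendicular to BL, so BL runs along (−sin 142°, cos 142°); with |BL| = 13.6, L = (-40.17, -15.25). Then |NL| = |L − N| = 42.97.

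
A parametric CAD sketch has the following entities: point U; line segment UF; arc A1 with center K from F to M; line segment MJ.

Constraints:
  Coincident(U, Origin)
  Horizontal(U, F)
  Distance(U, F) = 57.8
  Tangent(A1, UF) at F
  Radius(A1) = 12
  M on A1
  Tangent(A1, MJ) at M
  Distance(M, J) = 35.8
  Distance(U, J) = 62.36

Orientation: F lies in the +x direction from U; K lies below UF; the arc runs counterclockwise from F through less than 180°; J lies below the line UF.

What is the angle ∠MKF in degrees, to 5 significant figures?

83.553°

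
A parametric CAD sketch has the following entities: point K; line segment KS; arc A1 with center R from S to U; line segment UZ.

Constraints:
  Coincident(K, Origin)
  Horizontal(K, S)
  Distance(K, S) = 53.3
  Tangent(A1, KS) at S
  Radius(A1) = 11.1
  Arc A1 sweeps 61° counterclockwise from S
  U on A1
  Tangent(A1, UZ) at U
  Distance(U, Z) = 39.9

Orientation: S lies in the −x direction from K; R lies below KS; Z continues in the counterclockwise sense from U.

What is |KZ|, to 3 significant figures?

91.8

K is at the origin; KS is horizontal with |KS| = 53.3 and S on the −x side, so S = (-53.3, 0.00). Since A1 is tangent to KS there, RS ⟂ KS, so R = S + (0, -11.1) = (-53.3, -11.1). On A1, S sits at bearing 90° from R; a 61° counterclockwise sweep puts U at bearing 151°, so U = R + 11.1·(cos 151°, sin 151°) = (-63.0, -5.72). A1 meets UZ tangentially, so RU is at right angles to UZ, so UZ runs along (−sin 151°, cos 151°); with |UZ| = 39.9, Z = (-82.4, -40.6). Then |KZ| = |Z − K| = 91.8.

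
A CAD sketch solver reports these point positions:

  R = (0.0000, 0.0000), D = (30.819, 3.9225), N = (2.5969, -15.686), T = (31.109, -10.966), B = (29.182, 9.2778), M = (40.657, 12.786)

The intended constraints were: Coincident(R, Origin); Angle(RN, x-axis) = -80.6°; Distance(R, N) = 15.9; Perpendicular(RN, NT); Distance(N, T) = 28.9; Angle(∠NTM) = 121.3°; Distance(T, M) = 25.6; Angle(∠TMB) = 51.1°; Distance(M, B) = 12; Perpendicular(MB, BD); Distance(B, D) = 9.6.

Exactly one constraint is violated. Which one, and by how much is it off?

Distance(B, D) = 9.6 — off by 4.00.

R = (0.00, 0.00) ✓; RN at -80.60° ✓; |RN| = 15.90 ✓; ∠(RN, NT) = 90.00° ✓; |NT| = 28.90 ✓; ∠NTM = 121.3° ✓; |TM| = 25.60 ✓; ∠TMB = 51.10° ✓; |MB| = 12.00 ✓; ∠(MB, BD) = 90.00° ✓; |BD| = 5.600 ✗.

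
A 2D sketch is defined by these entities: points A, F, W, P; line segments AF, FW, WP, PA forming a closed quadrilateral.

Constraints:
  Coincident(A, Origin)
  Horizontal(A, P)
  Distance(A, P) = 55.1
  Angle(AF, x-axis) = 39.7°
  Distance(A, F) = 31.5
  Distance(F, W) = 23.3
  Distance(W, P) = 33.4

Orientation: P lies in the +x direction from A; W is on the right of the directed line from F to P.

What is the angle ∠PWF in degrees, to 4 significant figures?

78.85°

A is at the origin; A and P share the same y with |AP| = 55.1 and P in +x, so P = (55.1, 0). AF runs at 39.7° with |AF| = 31.5, so F = (24.24, 20.12). W is determined by |FW| = 23.3 and |WP| = 33.4 together: it lies at the intersection of circle(F, 23.3) and circle(P, 33.4). With |FP| = 36.84, the foot of the radical line on FP is 10.65 from F and the perpendicular offset is √(23.3² − 10.65²) = 20.72. Taking the right-of-FP solution: W = (21.84, -3.055).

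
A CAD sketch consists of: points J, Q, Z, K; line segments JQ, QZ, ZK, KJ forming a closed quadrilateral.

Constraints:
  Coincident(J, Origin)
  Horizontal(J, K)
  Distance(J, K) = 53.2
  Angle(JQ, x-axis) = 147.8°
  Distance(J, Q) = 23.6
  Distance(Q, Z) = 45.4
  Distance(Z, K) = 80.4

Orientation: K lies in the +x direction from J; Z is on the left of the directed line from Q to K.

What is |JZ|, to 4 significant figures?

55.67

J is at the origin; J and K share the same y with |JK| = 53.2 and K in +x, so K = (53.2, 0). JQ runs at 147.8° with |JQ| = 23.6, so Q = (-19.97, 12.58). Z is determined by |QZ| = 45.4 and |ZK| = 80.4 together: it lies at the intersection of circle(Q, 45.4) and circle(K, 80.4). With |QK| = 74.24, the foot of the radical line on QK is 7.469 from Q and the perpendicular offset is √(45.4² − 7.469²) = 44.78. Taking the left-of-QK solution: Z = (-5.024, 55.45).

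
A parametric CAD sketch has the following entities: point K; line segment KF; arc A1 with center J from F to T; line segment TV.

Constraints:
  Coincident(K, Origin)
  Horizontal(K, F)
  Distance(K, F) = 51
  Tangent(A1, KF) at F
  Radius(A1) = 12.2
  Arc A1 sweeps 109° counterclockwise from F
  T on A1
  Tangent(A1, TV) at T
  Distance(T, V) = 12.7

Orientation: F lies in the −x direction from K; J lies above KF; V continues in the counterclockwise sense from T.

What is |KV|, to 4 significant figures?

51.91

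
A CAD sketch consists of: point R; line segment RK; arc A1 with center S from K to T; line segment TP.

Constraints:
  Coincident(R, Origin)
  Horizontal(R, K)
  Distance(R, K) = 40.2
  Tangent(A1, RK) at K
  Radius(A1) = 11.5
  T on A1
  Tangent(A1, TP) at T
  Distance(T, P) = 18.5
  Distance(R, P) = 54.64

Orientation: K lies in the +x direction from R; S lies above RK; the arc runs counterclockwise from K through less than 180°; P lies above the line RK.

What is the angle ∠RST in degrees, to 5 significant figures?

172.89°

R is at the origin; R and K share the same y with |RK| = 40.2 and K on the +x side, so K = (40.200, 0.0000). The tangent condition forces SK to be normal to RK, so S = K + (0, 11.5) = (40.200, 11.500). Since ST ⟂ TP (tangency), |SP| = √(11.5² + 18.5²) = 21.783 regardless of where T sits on A1. So P lies on both circle(R, 54.64) and circle(S, 21.783); the above-RK intersection is P = (43.529, 33.027). T is the foot of the tangent from P: T = (50.780, 16.008).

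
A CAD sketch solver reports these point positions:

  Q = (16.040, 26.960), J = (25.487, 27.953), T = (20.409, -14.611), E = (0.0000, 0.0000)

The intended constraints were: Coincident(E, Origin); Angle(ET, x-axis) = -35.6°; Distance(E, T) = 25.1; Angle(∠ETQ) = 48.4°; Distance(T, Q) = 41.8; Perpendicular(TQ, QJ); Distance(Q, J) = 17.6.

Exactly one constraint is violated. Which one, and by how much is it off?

Distance(Q, J) = 17.6 — off by 8.10.

E = (0.00, 0.00) ✓; ET at -35.60° ✓; |ET| = 25.10 ✓; ∠ETQ = 48.40° ✓; |TQ| = 41.80 ✓; ∠(TQ, QJ) = 90.00° ✓; |QJ| = 9.499 ✗.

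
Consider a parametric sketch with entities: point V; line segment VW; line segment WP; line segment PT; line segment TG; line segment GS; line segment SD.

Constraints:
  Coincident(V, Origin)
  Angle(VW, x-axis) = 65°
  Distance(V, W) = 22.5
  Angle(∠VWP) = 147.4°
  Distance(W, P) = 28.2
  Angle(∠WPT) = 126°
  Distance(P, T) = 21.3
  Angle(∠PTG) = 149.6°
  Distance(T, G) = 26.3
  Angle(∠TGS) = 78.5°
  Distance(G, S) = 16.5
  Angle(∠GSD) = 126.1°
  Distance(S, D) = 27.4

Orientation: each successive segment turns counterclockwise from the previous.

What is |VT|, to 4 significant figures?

59.89

∠VWP = 147.4° gives WP at 97.60° from the x-axis; with |WP| = 28.2, P = (5.779, 48.34). ∠WPT = 126.0° gives PT at 151.6° from the x-axis; with |PT| = 21.3, T = (-12.96, 58.47). Then |VT| = |T − V| = 59.89.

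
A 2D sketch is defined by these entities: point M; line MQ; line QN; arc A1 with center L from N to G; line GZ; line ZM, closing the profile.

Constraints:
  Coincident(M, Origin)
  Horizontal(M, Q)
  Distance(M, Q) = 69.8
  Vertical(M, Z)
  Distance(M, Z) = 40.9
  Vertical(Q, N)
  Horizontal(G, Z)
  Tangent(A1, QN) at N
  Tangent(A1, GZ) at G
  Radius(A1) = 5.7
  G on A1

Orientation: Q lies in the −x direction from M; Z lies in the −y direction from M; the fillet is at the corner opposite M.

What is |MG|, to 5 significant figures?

76.037

M is at the origin; M and Q share the same y with |MQ| = 69.8 and Q on the −x side, so Q = (-69.800, 0.0000). MZ is vertical with |MZ| = 40.9 and Z on the −y side, so Z = (0.0000, -40.900). The virtual corner opposite M is at (-69.800, -40.900). The tangent condition forces LN to be normal to QN and tangency of A1 to GZ means the radius LG is perpendicular to GZ, with radius 5.7, so the center L sits 5.7 in from both sides at L = (-64.100, -35.200). That places the tangent points at N = (-69.800, -35.200) on QN and G = (-64.100, -40.900) on GZ. Then |MG| = |G − M| = 76.037.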